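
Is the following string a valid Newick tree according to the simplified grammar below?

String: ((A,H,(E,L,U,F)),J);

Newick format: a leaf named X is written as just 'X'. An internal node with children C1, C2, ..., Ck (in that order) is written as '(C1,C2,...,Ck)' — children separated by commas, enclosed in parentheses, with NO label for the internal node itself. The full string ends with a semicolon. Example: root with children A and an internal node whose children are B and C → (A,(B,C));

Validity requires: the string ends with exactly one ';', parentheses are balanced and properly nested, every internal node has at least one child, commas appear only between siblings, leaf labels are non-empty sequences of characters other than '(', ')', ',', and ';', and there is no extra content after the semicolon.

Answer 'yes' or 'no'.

Input: ((A,H,(E,L,U,F)),J);
Paren balance: 3 '(' vs 3 ')' OK
Ends with single ';': True
Full parse: OK
Valid: True

Answer: yes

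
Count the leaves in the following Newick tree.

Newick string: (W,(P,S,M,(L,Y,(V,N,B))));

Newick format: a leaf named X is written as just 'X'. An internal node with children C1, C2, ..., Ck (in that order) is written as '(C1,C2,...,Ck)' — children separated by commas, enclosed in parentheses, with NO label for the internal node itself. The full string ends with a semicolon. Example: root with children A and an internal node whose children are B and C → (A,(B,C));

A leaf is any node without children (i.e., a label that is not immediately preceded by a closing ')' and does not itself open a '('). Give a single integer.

Answer: 9

Derivation:
Newick: (W,(P,S,M,(L,Y,(V,N,B))));
Scan left-to-right; a leaf is any maximal label run not followed by '(':
  pos 1: leaf 'W' → count = 1
  pos 4: leaf 'P' → count = 2
  pos 6: leaf 'S' → count = 3
  pos 8: leaf 'M' → count = 4
  pos 11: leaf 'L' → count = 5
  pos 13: leaf 'Y' → count = 6
  pos 16: leaf 'V' → count = 7
  pos 18: leaf 'N' → count = 8
  pos 20: leaf 'B' → count = 9
Total leaves: 9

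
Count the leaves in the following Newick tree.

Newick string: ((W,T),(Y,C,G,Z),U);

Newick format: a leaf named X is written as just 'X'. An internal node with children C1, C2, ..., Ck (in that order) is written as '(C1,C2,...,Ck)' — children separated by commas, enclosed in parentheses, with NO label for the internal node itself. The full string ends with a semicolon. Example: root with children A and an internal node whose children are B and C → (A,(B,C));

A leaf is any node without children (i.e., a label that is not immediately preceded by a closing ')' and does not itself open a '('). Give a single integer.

Answer: 7

Derivation:
Newick: ((W,T),(Y,C,G,Z),U);
Scan left-to-right; a leaf is any maximal label run not followed by '(':
  pos 2: leaf 'W' → count = 1
  pos 4: leaf 'T' → count = 2
  pos 8: leaf 'Y' → count = 3
  pos 10: leaf 'C' → count = 4
  pos 12: leaf 'G' → count = 5
  pos 14: leaf 'Z' → count = 6
  pos 17: leaf 'U' → count = 7
Total leaves: 7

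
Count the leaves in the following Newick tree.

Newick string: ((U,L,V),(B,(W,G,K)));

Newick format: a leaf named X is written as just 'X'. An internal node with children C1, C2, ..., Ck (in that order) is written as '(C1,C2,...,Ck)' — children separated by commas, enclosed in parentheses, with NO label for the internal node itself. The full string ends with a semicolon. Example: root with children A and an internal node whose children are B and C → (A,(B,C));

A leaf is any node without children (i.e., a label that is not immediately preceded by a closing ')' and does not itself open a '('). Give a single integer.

Newick: ((U,L,V),(B,(W,G,K)));
Scan left-to-right; a leaf is any maximal label run not followed by '(':
  pos 2: leaf 'U' → count = 1
  pos 4: leaf 'L' → count = 2
  pos 6: leaf 'V' → count = 3
  pos 10: leaf 'B' → count = 4
  pos 13: leaf 'W' → count = 5
  pos 15: leaf 'G' → count = 6
  pos 17: leaf 'K' → count = 7
Total leaves: 7

Answer: 7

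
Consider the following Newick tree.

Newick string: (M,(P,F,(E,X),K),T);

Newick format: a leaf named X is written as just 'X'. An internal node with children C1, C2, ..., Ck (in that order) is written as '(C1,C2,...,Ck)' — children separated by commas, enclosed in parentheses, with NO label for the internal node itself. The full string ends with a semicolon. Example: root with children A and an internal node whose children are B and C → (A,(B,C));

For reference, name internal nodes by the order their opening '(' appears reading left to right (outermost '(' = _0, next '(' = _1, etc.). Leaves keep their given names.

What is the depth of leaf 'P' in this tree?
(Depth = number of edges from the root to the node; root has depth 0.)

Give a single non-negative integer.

Newick: (M,(P,F,(E,X),K),T);
Naming internals by '(' encounter order: outermost '(' = _0, next = _1, ...
Query node: P
Path from root: _0 -> _1 -> P
Depth of P: 2 (number of edges from root)

Answer: 2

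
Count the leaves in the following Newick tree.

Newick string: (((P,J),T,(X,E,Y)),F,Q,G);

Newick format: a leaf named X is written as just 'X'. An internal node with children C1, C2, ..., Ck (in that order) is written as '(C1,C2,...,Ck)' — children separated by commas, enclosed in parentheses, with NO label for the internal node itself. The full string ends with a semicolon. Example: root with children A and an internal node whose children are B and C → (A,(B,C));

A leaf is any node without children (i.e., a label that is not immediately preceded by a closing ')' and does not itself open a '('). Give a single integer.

Newick: (((P,J),T,(X,E,Y)),F,Q,G);
Scan left-to-right; a leaf is any maximal label run not followed by '(':
  pos 3: leaf 'P' → count = 1
  pos 5: leaf 'J' → count = 2
  pos 8: leaf 'T' → count = 3
  pos 11: leaf 'X' → count = 4
  pos 13: leaf 'E' → count = 5
  pos 15: leaf 'Y' → count = 6
  pos 19: leaf 'F' → count = 7
  pos 21: leaf 'Q' → count = 8
  pos 23: leaf 'G' → count = 9
Total leaves: 9

Answer: 9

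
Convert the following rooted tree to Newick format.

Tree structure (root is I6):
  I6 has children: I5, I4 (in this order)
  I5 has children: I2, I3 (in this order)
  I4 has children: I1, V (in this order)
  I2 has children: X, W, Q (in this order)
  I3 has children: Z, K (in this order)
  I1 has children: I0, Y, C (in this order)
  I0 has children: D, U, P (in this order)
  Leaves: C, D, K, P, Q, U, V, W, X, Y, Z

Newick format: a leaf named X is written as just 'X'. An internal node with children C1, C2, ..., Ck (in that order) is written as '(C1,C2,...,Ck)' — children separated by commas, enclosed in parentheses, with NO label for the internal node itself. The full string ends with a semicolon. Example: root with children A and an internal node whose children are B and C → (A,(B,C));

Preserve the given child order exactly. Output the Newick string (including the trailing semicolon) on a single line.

Answer: (((X,W,Q),(Z,K)),(((D,U,P),Y,C),V));

Derivation:
internal I6 with children ['I5', 'I4']
  internal I5 with children ['I2', 'I3']
    internal I2 with children ['X', 'W', 'Q']
      leaf 'X' → 'X'
      leaf 'W' → 'W'
      leaf 'Q' → 'Q'
    → '(X,W,Q)'
    internal I3 with children ['Z', 'K']
      leaf 'Z' → 'Z'
      leaf 'K' → 'K'
    → '(Z,K)'
  → '((X,W,Q),(Z,K))'
  internal I4 with children ['I1', 'V']
    internal I1 with children ['I0', 'Y', 'C']
      internal I0 with children ['D', 'U', 'P']
        leaf 'D' → 'D'
        leaf 'U' → 'U'
        leaf 'P' → 'P'
      → '(D,U,P)'
      leaf 'Y' → 'Y'
      leaf 'C' → 'C'
    → '((D,U,P),Y,C)'
    leaf 'V' → 'V'
  → '(((D,U,P),Y,C),V)'
→ '(((X,W,Q),(Z,K)),(((D,U,P),Y,C),V))'
Final: (((X,W,Q),(Z,K)),(((D,U,P),Y,C),V));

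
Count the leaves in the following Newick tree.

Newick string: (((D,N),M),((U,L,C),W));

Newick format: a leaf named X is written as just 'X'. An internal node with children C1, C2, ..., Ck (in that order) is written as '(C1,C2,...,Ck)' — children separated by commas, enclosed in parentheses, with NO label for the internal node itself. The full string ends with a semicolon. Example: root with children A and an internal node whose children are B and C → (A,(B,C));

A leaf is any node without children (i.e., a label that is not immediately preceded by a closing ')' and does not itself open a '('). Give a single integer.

Answer: 7

Derivation:
Newick: (((D,N),M),((U,L,C),W));
Scan left-to-right; a leaf is any maximal label run not followed by '(':
  pos 3: leaf 'D' → count = 1
  pos 5: leaf 'N' → count = 2
  pos 8: leaf 'M' → count = 3
  pos 13: leaf 'U' → count = 4
  pos 15: leaf 'L' → count = 5
  pos 17: leaf 'C' → count = 6
  pos 20: leaf 'W' → count = 7
Total leaves: 7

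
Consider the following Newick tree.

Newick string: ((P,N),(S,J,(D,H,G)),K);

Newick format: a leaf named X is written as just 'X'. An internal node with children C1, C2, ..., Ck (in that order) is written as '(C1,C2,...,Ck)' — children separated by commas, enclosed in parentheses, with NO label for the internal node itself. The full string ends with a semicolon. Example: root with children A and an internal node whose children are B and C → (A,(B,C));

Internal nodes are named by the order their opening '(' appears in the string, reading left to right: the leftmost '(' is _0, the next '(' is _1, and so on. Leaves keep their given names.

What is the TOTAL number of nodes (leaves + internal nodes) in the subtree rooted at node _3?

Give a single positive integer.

Answer: 4

Derivation:
Newick: ((P,N),(S,J,(D,H,G)),K);
Locate _3: it is the '(' at position 12 (the 4th '(' reading left to right).
Query: subtree rooted at _3
_3: subtree_size = 1 + 3
  D: subtree_size = 1 + 0
  H: subtree_size = 1 + 0
  G: subtree_size = 1 + 0
Total subtree size of _3: 4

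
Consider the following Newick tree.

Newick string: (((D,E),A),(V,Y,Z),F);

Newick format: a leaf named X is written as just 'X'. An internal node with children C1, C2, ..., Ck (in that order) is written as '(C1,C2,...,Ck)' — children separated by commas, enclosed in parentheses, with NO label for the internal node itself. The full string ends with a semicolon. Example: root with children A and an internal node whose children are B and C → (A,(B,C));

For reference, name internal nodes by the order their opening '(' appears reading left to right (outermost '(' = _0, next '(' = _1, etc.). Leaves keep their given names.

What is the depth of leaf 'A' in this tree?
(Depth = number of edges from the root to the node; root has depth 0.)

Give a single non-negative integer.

Answer: 2

Derivation:
Newick: (((D,E),A),(V,Y,Z),F);
Naming internals by '(' encounter order: outermost '(' = _0, next = _1, ...
Query node: A
Path from root: _0 -> _1 -> A
Depth of A: 2 (number of edges from root)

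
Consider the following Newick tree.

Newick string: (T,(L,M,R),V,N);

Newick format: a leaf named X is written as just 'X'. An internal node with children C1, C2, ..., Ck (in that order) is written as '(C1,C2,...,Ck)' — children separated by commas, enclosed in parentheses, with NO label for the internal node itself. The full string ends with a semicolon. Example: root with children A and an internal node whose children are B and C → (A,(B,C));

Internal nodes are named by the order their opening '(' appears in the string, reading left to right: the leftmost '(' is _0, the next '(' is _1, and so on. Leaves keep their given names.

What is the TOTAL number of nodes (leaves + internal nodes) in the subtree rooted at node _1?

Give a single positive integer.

Newick: (T,(L,M,R),V,N);
Locate _1: it is the '(' at position 3 (the 2nd '(' reading left to right).
Query: subtree rooted at _1
_1: subtree_size = 1 + 3
  L: subtree_size = 1 + 0
  M: subtree_size = 1 + 0
  R: subtree_size = 1 + 0
Total subtree size of _1: 4

Answer: 4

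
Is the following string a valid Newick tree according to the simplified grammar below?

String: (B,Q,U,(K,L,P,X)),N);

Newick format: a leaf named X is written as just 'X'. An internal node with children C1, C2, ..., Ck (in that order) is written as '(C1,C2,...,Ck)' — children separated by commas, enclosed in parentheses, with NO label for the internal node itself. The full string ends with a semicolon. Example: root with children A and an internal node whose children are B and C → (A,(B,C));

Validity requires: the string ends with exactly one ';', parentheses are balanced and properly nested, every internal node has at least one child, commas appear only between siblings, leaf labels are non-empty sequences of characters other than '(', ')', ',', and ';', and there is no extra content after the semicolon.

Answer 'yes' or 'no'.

Input: (B,Q,U,(K,L,P,X)),N);
Paren balance: 2 '(' vs 3 ')' MISMATCH
Ends with single ';': True
Full parse: FAILS (extra content after tree at pos 17)
Valid: False

Answer: no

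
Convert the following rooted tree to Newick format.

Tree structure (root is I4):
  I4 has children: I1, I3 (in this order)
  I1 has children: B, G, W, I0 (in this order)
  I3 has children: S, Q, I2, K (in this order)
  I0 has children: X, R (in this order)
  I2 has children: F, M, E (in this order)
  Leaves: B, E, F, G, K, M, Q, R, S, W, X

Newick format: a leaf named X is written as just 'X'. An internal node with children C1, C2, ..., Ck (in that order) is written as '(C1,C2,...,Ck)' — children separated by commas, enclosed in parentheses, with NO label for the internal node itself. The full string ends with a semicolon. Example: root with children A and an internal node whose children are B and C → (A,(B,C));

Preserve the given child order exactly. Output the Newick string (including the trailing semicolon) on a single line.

Answer: ((B,G,W,(X,R)),(S,Q,(F,M,E),K));

Derivation:
internal I4 with children ['I1', 'I3']
  internal I1 with children ['B', 'G', 'W', 'I0']
    leaf 'B' → 'B'
    leaf 'G' → 'G'
    leaf 'W' → 'W'
    internal I0 with children ['X', 'R']
      leaf 'X' → 'X'
      leaf 'R' → 'R'
    → '(X,R)'
  → '(B,G,W,(X,R))'
  internal I3 with children ['S', 'Q', 'I2', 'K']
    leaf 'S' → 'S'
    leaf 'Q' → 'Q'
    internal I2 with children ['F', 'M', 'E']
      leaf 'F' → 'F'
      leaf 'M' → 'M'
      leaf 'E' → 'E'
    → '(F,M,E)'
    leaf 'K' → 'K'
  → '(S,Q,(F,M,E),K)'
→ '((B,G,W,(X,R)),(S,Q,(F,M,E),K))'
Final: ((B,G,W,(X,R)),(S,Q,(F,M,E),K));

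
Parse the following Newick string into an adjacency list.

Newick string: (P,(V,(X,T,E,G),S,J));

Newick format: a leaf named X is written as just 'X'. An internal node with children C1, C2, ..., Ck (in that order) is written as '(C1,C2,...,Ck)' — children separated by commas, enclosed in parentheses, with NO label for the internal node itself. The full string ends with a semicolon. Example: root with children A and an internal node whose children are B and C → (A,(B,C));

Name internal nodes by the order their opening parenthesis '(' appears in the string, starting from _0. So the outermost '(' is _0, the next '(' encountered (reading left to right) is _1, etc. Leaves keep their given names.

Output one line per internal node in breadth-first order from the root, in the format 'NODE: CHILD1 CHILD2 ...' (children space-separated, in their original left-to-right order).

Answer: _0: P _1
_1: V _2 S J
_2: X T E G

Derivation:
Input: (P,(V,(X,T,E,G),S,J));
Scanning left-to-right, naming '(' by encounter order:
  pos 0: '(' -> open internal node _0 (depth 1)
  pos 3: '(' -> open internal node _1 (depth 2)
  pos 6: '(' -> open internal node _2 (depth 3)
  pos 14: ')' -> close internal node _2 (now at depth 2)
  pos 19: ')' -> close internal node _1 (now at depth 1)
  pos 20: ')' -> close internal node _0 (now at depth 0)
Total internal nodes: 3
BFS adjacency from root:
  _0: P _1
  _1: V _2 S J
  _2: X T E G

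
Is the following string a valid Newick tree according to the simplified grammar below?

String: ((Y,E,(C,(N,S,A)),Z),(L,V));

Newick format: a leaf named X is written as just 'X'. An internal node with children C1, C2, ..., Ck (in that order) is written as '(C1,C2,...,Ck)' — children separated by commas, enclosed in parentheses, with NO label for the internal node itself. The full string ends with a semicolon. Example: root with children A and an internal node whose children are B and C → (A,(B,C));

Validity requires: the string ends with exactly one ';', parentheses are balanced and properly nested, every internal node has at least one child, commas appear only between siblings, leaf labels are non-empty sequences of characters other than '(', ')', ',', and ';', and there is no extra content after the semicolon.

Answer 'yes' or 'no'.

Answer: yes

Derivation:
Input: ((Y,E,(C,(N,S,A)),Z),(L,V));
Paren balance: 5 '(' vs 5 ')' OK
Ends with single ';': True
Full parse: OK
Valid: True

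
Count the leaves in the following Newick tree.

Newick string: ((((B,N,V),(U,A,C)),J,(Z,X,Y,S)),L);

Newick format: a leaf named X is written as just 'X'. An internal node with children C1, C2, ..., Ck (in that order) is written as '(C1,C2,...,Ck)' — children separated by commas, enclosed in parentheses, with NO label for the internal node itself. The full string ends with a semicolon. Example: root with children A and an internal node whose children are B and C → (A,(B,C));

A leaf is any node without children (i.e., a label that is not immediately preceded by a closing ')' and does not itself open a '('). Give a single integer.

Answer: 12

Derivation:
Newick: ((((B,N,V),(U,A,C)),J,(Z,X,Y,S)),L);
Scan left-to-right; a leaf is any maximal label run not followed by '(':
  pos 4: leaf 'B' → count = 1
  pos 6: leaf 'N' → count = 2
  pos 8: leaf 'V' → count = 3
  pos 12: leaf 'U' → count = 4
  pos 14: leaf 'A' → count = 5
  pos 16: leaf 'C' → count = 6
  pos 20: leaf 'J' → count = 7
  pos 23: leaf 'Z' → count = 8
  pos 25: leaf 'X' → count = 9
  pos 27: leaf 'Y' → count = 10
  pos 29: leaf 'S' → count = 11
  pos 33: leaf 'L' → count = 12
Total leaves: 12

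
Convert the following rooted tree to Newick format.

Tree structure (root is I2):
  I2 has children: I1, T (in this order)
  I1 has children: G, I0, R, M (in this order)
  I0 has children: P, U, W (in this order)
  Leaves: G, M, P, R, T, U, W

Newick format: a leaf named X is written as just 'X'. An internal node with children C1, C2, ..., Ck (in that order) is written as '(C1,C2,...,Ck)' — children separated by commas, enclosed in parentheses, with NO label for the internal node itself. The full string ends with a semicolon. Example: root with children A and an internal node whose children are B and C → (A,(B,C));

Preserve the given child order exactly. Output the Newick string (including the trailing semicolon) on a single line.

Answer: ((G,(P,U,W),R,M),T);

Derivation:
internal I2 with children ['I1', 'T']
  internal I1 with children ['G', 'I0', 'R', 'M']
    leaf 'G' → 'G'
    internal I0 with children ['P', 'U', 'W']
      leaf 'P' → 'P'
      leaf 'U' → 'U'
      leaf 'W' → 'W'
    → '(P,U,W)'
    leaf 'R' → 'R'
    leaf 'M' → 'M'
  → '(G,(P,U,W),R,M)'
  leaf 'T' → 'T'
→ '((G,(P,U,W),R,M),T)'
Final: ((G,(P,U,W),R,M),T);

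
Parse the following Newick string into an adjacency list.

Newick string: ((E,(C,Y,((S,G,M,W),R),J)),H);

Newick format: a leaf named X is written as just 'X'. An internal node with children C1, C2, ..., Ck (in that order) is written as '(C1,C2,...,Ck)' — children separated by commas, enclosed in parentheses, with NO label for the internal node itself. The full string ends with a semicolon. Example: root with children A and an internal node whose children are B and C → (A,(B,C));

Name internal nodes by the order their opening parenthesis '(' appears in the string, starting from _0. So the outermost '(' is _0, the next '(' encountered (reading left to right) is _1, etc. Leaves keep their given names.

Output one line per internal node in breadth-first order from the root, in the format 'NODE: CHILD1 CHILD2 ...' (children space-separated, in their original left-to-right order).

Answer: _0: _1 H
_1: E _2
_2: C Y _3 J
_3: _4 R
_4: S G M W

Derivation:
Input: ((E,(C,Y,((S,G,M,W),R),J)),H);
Scanning left-to-right, naming '(' by encounter order:
  pos 0: '(' -> open internal node _0 (depth 1)
  pos 1: '(' -> open internal node _1 (depth 2)
  pos 4: '(' -> open internal node _2 (depth 3)
  pos 9: '(' -> open internal node _3 (depth 4)
  pos 10: '(' -> open internal node _4 (depth 5)
  pos 18: ')' -> close internal node _4 (now at depth 4)
  pos 21: ')' -> close internal node _3 (now at depth 3)
  pos 24: ')' -> close internal node _2 (now at depth 2)
  pos 25: ')' -> close internal node _1 (now at depth 1)
  pos 28: ')' -> close internal node _0 (now at depth 0)
Total internal nodes: 5
BFS adjacency from root:
  _0: _1 H
  _1: E _2
  _2: C Y _3 J
  _3: _4 R
  _4: S G M W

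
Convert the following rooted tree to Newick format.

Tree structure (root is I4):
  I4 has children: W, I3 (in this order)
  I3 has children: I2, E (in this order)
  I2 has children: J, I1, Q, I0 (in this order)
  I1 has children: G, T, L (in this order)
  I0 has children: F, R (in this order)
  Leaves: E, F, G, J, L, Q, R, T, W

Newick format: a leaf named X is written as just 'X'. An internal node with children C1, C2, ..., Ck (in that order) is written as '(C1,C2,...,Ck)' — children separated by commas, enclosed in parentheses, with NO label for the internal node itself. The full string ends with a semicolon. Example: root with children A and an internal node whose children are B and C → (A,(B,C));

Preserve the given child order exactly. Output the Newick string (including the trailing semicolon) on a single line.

Answer: (W,((J,(G,T,L),Q,(F,R)),E));

Derivation:
internal I4 with children ['W', 'I3']
  leaf 'W' → 'W'
  internal I3 with children ['I2', 'E']
    internal I2 with children ['J', 'I1', 'Q', 'I0']
      leaf 'J' → 'J'
      internal I1 with children ['G', 'T', 'L']
        leaf 'G' → 'G'
        leaf 'T' → 'T'
        leaf 'L' → 'L'
      → '(G,T,L)'
      leaf 'Q' → 'Q'
      internal I0 with children ['F', 'R']
        leaf 'F' → 'F'
        leaf 'R' → 'R'
      → '(F,R)'
    → '(J,(G,T,L),Q,(F,R))'
    leaf 'E' → 'E'
  → '((J,(G,T,L),Q,(F,R)),E)'
→ '(W,((J,(G,T,L),Q,(F,R)),E))'
Final: (W,((J,(G,T,L),Q,(F,R)),E));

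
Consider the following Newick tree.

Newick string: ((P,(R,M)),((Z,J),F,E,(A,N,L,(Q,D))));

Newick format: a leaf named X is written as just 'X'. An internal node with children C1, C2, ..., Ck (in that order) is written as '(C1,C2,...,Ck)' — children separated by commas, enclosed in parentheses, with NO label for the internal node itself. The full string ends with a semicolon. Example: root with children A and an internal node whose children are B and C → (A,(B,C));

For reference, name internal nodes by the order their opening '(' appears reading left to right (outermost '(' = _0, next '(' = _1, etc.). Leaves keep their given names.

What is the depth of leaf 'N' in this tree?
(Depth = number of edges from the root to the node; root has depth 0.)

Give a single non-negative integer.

Answer: 3

Derivation:
Newick: ((P,(R,M)),((Z,J),F,E,(A,N,L,(Q,D))));
Naming internals by '(' encounter order: outermost '(' = _0, next = _1, ...
Query node: N
Path from root: _0 -> _3 -> _5 -> N
Depth of N: 3 (number of edges from root)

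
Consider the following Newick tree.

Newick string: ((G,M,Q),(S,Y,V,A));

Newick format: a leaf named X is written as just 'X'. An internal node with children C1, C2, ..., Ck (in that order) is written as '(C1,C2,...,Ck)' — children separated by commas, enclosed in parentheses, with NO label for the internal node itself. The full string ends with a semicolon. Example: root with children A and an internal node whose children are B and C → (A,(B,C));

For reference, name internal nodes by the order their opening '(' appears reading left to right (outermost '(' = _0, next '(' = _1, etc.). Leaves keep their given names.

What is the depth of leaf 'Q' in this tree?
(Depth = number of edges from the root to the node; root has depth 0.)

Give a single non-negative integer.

Newick: ((G,M,Q),(S,Y,V,A));
Naming internals by '(' encounter order: outermost '(' = _0, next = _1, ...
Query node: Q
Path from root: _0 -> _1 -> Q
Depth of Q: 2 (number of edges from root)

Answer: 2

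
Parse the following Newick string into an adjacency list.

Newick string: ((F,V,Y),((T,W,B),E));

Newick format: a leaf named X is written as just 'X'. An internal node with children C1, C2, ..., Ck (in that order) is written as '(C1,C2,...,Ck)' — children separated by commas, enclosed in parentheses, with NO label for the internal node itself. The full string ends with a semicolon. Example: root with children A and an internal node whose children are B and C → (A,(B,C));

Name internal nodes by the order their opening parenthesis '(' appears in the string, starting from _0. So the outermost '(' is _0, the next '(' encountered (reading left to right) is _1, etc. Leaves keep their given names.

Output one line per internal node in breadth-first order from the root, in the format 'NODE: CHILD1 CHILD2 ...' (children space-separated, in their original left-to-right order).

Answer: _0: _1 _2
_1: F V Y
_2: _3 E
_3: T W B

Derivation:
Input: ((F,V,Y),((T,W,B),E));
Scanning left-to-right, naming '(' by encounter order:
  pos 0: '(' -> open internal node _0 (depth 1)
  pos 1: '(' -> open internal node _1 (depth 2)
  pos 7: ')' -> close internal node _1 (now at depth 1)
  pos 9: '(' -> open internal node _2 (depth 2)
  pos 10: '(' -> open internal node _3 (depth 3)
  pos 16: ')' -> close internal node _3 (now at depth 2)
  pos 19: ')' -> close internal node _2 (now at depth 1)
  pos 20: ')' -> close internal node _0 (now at depth 0)
Total internal nodes: 4
BFS adjacency from root:
  _0: _1 _2
  _1: F V Y
  _2: _3 E
  _3: T W B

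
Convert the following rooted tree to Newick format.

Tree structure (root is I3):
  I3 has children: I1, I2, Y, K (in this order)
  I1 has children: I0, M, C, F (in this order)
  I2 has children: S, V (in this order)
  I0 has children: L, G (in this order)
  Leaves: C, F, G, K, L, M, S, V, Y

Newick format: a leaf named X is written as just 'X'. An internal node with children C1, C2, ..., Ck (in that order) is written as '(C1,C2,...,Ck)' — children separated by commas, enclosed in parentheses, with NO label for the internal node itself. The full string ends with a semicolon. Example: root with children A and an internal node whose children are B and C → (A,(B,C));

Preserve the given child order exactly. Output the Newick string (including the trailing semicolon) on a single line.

Answer: (((L,G),M,C,F),(S,V),Y,K);

Derivation:
internal I3 with children ['I1', 'I2', 'Y', 'K']
  internal I1 with children ['I0', 'M', 'C', 'F']
    internal I0 with children ['L', 'G']
      leaf 'L' → 'L'
      leaf 'G' → 'G'
    → '(L,G)'
    leaf 'M' → 'M'
    leaf 'C' → 'C'
    leaf 'F' → 'F'
  → '((L,G),M,C,F)'
  internal I2 with children ['S', 'V']
    leaf 'S' → 'S'
    leaf 'V' → 'V'
  → '(S,V)'
  leaf 'Y' → 'Y'
  leaf 'K' → 'K'
→ '(((L,G),M,C,F),(S,V),Y,K)'
Final: (((L,G),M,C,F),(S,V),Y,K);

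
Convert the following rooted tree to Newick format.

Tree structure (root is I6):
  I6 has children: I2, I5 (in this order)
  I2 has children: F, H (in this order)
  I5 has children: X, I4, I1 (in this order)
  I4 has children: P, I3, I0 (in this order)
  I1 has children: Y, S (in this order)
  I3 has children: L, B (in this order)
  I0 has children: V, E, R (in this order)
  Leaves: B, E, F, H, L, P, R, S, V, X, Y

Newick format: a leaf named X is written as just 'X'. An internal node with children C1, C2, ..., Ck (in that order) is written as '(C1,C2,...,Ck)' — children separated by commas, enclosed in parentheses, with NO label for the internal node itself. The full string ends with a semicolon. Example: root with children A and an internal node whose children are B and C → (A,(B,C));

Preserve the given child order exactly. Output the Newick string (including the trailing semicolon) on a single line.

Answer: ((F,H),(X,(P,(L,B),(V,E,R)),(Y,S)));

Derivation:
internal I6 with children ['I2', 'I5']
  internal I2 with children ['F', 'H']
    leaf 'F' → 'F'
    leaf 'H' → 'H'
  → '(F,H)'
  internal I5 with children ['X', 'I4', 'I1']
    leaf 'X' → 'X'
    internal I4 with children ['P', 'I3', 'I0']
      leaf 'P' → 'P'
      internal I3 with children ['L', 'B']
        leaf 'L' → 'L'
        leaf 'B' → 'B'
      → '(L,B)'
      internal I0 with children ['V', 'E', 'R']
        leaf 'V' → 'V'
        leaf 'E' → 'E'
        leaf 'R' → 'R'
      → '(V,E,R)'
    → '(P,(L,B),(V,E,R))'
    internal I1 with children ['Y', 'S']
      leaf 'Y' → 'Y'
      leaf 'S' → 'S'
    → '(Y,S)'
  → '(X,(P,(L,B),(V,E,R)),(Y,S))'
→ '((F,H),(X,(P,(L,B),(V,E,R)),(Y,S)))'
Final: ((F,H),(X,(P,(L,B),(V,E,R)),(Y,S)));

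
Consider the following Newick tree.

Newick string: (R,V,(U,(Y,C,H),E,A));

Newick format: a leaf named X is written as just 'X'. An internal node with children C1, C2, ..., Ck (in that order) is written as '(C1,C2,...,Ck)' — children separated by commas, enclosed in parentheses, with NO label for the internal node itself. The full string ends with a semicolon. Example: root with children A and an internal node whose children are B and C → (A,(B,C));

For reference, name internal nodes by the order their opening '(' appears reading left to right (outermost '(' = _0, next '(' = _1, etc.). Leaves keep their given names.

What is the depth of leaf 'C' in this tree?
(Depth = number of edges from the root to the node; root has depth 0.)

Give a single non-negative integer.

Newick: (R,V,(U,(Y,C,H),E,A));
Naming internals by '(' encounter order: outermost '(' = _0, next = _1, ...
Query node: C
Path from root: _0 -> _1 -> _2 -> C
Depth of C: 3 (number of edges from root)

Answer: 3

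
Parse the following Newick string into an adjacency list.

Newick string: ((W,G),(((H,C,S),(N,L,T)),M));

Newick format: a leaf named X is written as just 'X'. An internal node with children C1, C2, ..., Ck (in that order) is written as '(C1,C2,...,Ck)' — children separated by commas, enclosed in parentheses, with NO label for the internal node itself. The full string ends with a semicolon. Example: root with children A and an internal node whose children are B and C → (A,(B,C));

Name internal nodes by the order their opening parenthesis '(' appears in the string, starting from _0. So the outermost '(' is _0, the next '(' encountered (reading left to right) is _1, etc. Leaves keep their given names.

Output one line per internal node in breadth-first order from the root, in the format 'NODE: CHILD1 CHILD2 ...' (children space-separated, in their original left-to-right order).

Input: ((W,G),(((H,C,S),(N,L,T)),M));
Scanning left-to-right, naming '(' by encounter order:
  pos 0: '(' -> open internal node _0 (depth 1)
  pos 1: '(' -> open internal node _1 (depth 2)
  pos 5: ')' -> close internal node _1 (now at depth 1)
  pos 7: '(' -> open internal node _2 (depth 2)
  pos 8: '(' -> open internal node _3 (depth 3)
  pos 9: '(' -> open internal node _4 (depth 4)
  pos 15: ')' -> close internal node _4 (now at depth 3)
  pos 17: '(' -> open internal node _5 (depth 4)
  pos 23: ')' -> close internal node _5 (now at depth 3)
  pos 24: ')' -> close internal node _3 (now at depth 2)
  pos 27: ')' -> close internal node _2 (now at depth 1)
  pos 28: ')' -> close internal node _0 (now at depth 0)
Total internal nodes: 6
BFS adjacency from root:
  _0: _1 _2
  _1: W G
  _2: _3 M
  _3: _4 _5
  _4: H C S
  _5: N L T

Answer: _0: _1 _2
_1: W G
_2: _3 M
_3: _4 _5
_4: H C S
_5: N L T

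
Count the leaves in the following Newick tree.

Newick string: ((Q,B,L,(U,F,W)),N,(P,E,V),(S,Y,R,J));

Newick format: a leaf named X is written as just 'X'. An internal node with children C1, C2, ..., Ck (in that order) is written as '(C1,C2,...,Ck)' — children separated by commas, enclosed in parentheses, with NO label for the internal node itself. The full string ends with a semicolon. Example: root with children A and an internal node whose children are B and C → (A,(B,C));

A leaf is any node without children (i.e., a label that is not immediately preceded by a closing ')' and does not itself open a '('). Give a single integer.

Newick: ((Q,B,L,(U,F,W)),N,(P,E,V),(S,Y,R,J));
Scan left-to-right; a leaf is any maximal label run not followed by '(':
  pos 2: leaf 'Q' → count = 1
  pos 4: leaf 'B' → count = 2
  pos 6: leaf 'L' → count = 3
  pos 9: leaf 'U' → count = 4
  pos 11: leaf 'F' → count = 5
  pos 13: leaf 'W' → count = 6
  pos 17: leaf 'N' → count = 7
  pos 20: leaf 'P' → count = 8
  pos 22: leaf 'E' → count = 9
  pos 24: leaf 'V' → count = 10
  pos 28: leaf 'S' → count = 11
  pos 30: leaf 'Y' → count = 12
  pos 32: leaf 'R' → count = 13
  pos 34: leaf 'J' → count = 14
Total leaves: 14

Answer: 14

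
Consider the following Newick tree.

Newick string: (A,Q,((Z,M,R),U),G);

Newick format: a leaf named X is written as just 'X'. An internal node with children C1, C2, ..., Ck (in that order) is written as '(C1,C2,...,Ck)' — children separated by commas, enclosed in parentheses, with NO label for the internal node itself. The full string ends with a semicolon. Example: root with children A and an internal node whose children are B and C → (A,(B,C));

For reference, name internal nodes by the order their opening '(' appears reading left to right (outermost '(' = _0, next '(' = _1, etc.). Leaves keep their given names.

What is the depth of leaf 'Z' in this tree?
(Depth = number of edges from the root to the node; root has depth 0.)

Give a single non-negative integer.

Newick: (A,Q,((Z,M,R),U),G);
Naming internals by '(' encounter order: outermost '(' = _0, next = _1, ...
Query node: Z
Path from root: _0 -> _1 -> _2 -> Z
Depth of Z: 3 (number of edges from root)

Answer: 3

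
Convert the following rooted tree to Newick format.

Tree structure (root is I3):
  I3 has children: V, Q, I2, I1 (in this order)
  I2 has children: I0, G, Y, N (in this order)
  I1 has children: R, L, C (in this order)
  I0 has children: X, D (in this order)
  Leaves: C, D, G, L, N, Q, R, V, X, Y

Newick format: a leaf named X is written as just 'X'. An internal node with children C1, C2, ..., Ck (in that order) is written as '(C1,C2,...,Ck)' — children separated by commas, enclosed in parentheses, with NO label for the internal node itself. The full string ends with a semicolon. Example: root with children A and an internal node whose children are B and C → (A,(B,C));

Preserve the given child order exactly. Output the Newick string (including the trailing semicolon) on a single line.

internal I3 with children ['V', 'Q', 'I2', 'I1']
  leaf 'V' → 'V'
  leaf 'Q' → 'Q'
  internal I2 with children ['I0', 'G', 'Y', 'N']
    internal I0 with children ['X', 'D']
      leaf 'X' → 'X'
      leaf 'D' → 'D'
    → '(X,D)'
    leaf 'G' → 'G'
    leaf 'Y' → 'Y'
    leaf 'N' → 'N'
  → '((X,D),G,Y,N)'
  internal I1 with children ['R', 'L', 'C']
    leaf 'R' → 'R'
    leaf 'L' → 'L'
    leaf 'C' → 'C'
  → '(R,L,C)'
→ '(V,Q,((X,D),G,Y,N),(R,L,C))'
Final: (V,Q,((X,D),G,Y,N),(R,L,C));

Answer: (V,Q,((X,D),G,Y,N),(R,L,C));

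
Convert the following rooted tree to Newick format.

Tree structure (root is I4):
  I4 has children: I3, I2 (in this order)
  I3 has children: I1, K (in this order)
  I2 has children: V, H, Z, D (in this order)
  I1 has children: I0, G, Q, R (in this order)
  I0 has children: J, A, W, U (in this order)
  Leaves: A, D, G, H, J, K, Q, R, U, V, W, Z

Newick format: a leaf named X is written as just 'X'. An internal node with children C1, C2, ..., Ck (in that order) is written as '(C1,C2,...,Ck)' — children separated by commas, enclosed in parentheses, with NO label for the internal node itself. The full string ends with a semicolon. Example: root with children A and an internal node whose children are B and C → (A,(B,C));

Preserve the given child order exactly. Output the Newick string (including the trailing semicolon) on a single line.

internal I4 with children ['I3', 'I2']
  internal I3 with children ['I1', 'K']
    internal I1 with children ['I0', 'G', 'Q', 'R']
      internal I0 with children ['J', 'A', 'W', 'U']
        leaf 'J' → 'J'
        leaf 'A' → 'A'
        leaf 'W' → 'W'
        leaf 'U' → 'U'
      → '(J,A,W,U)'
      leaf 'G' → 'G'
      leaf 'Q' → 'Q'
      leaf 'R' → 'R'
    → '((J,A,W,U),G,Q,R)'
    leaf 'K' → 'K'
  → '(((J,A,W,U),G,Q,R),K)'
  internal I2 with children ['V', 'H', 'Z', 'D']
    leaf 'V' → 'V'
    leaf 'H' → 'H'
    leaf 'Z' → 'Z'
    leaf 'D' → 'D'
  → '(V,H,Z,D)'
→ '((((J,A,W,U),G,Q,R),K),(V,H,Z,D))'
Final: ((((J,A,W,U),G,Q,R),K),(V,H,Z,D));

Answer: ((((J,A,W,U),G,Q,R),K),(V,H,Z,D));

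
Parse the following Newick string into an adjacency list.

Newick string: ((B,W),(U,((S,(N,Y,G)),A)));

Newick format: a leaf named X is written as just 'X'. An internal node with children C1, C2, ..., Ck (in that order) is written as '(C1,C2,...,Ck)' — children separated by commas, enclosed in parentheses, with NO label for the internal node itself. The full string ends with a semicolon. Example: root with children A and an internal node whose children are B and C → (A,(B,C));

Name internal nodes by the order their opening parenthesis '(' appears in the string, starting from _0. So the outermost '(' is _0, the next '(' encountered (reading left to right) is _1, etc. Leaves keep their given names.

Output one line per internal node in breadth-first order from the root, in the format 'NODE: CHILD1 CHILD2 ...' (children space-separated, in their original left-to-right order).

Input: ((B,W),(U,((S,(N,Y,G)),A)));
Scanning left-to-right, naming '(' by encounter order:
  pos 0: '(' -> open internal node _0 (depth 1)
  pos 1: '(' -> open internal node _1 (depth 2)
  pos 5: ')' -> close internal node _1 (now at depth 1)
  pos 7: '(' -> open internal node _2 (depth 2)
  pos 10: '(' -> open internal node _3 (depth 3)
  pos 11: '(' -> open internal node _4 (depth 4)
  pos 14: '(' -> open internal node _5 (depth 5)
  pos 20: ')' -> close internal node _5 (now at depth 4)
  pos 21: ')' -> close internal node _4 (now at depth 3)
  pos 24: ')' -> close internal node _3 (now at depth 2)
  pos 25: ')' -> close internal node _2 (now at depth 1)
  pos 26: ')' -> close internal node _0 (now at depth 0)
Total internal nodes: 6
BFS adjacency from root:
  _0: _1 _2
  _1: B W
  _2: U _3
  _3: _4 A
  _4: S _5
  _5: N Y G

Answer: _0: _1 _2
_1: B W
_2: U _3
_3: _4 A
_4: S _5
_5: N Y G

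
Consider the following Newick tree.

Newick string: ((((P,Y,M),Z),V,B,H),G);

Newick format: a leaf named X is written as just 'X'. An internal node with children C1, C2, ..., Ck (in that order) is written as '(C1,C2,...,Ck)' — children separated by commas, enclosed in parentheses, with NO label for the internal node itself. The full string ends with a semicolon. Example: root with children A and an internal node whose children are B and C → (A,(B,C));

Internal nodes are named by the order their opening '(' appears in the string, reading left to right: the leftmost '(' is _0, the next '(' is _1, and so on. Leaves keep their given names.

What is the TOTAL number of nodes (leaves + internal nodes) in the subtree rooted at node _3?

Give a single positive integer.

Answer: 4

Derivation:
Newick: ((((P,Y,M),Z),V,B,H),G);
Locate _3: it is the '(' at position 3 (the 4th '(' reading left to right).
Query: subtree rooted at _3
_3: subtree_size = 1 + 3
  P: subtree_size = 1 + 0
  Y: subtree_size = 1 + 0
  M: subtree_size = 1 + 0
Total subtree size of _3: 4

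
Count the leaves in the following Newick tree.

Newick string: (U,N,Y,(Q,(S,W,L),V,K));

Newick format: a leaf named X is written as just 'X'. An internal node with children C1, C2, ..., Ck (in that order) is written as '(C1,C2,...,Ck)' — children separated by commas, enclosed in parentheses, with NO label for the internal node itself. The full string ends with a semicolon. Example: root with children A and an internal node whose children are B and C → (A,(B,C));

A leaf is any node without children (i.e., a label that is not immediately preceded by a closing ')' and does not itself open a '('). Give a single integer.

Newick: (U,N,Y,(Q,(S,W,L),V,K));
Scan left-to-right; a leaf is any maximal label run not followed by '(':
  pos 1: leaf 'U' → count = 1
  pos 3: leaf 'N' → count = 2
  pos 5: leaf 'Y' → count = 3
  pos 8: leaf 'Q' → count = 4
  pos 11: leaf 'S' → count = 5
  pos 13: leaf 'W' → count = 6
  pos 15: leaf 'L' → count = 7
  pos 18: leaf 'V' → count = 8
  pos 20: leaf 'K' → count = 9
Total leaves: 9

Answer: 9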